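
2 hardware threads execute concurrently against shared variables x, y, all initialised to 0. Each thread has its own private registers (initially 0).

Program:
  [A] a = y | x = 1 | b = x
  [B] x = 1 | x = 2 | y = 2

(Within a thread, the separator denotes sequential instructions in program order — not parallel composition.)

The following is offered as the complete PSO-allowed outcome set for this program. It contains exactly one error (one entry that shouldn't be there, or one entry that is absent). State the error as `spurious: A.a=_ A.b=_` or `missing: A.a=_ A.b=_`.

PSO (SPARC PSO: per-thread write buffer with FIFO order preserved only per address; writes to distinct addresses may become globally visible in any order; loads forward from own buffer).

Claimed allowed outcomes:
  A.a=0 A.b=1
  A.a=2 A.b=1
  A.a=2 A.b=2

outcome vector order: (A.a,A.b)
under PSO → (0,1); (0,2); (2,1); (2,2)
PSO∖claimed = {(0,2)}

missing: A.a=0 A.b=2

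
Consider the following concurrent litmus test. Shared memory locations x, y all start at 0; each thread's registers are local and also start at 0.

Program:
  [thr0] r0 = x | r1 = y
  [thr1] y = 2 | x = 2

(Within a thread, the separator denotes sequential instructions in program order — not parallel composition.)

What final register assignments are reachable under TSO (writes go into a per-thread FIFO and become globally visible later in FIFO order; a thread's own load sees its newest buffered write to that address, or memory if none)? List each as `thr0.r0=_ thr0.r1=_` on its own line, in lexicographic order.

outcome vector order: (thr0.r0,thr0.r1)
|TSO outcomes| = 3

thr0.r0=0 thr0.r1=0
thr0.r0=0 thr0.r1=2
thr0.r0=2 thr0.r1=2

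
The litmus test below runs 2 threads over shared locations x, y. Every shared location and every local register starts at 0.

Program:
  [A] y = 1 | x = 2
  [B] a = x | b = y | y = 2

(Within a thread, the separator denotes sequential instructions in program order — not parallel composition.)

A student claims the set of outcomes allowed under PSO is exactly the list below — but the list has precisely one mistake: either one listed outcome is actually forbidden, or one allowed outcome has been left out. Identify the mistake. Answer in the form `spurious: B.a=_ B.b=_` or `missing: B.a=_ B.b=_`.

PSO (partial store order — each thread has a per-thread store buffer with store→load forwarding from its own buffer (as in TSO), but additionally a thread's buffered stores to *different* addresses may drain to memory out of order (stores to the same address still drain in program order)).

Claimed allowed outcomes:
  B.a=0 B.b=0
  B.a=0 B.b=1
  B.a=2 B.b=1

missing: B.a=2 B.b=0

outcome vector order: (B.a,B.b)
PSO (4): <0 0>, <0 1>, <2 0>, <2 1>
PSO∖claimed = {<2 0>}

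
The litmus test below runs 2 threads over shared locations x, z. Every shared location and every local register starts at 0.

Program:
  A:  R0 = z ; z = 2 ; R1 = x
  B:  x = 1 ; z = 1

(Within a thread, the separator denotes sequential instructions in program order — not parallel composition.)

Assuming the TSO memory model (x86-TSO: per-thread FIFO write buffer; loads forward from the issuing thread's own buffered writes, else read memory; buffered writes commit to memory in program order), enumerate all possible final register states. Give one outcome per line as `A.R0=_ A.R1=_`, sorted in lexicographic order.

outcome vector order: (A.R0,A.R1)
|TSO outcomes| = 3

A.R0=0 A.R1=0
A.R0=0 A.R1=1
A.R0=1 A.R1=1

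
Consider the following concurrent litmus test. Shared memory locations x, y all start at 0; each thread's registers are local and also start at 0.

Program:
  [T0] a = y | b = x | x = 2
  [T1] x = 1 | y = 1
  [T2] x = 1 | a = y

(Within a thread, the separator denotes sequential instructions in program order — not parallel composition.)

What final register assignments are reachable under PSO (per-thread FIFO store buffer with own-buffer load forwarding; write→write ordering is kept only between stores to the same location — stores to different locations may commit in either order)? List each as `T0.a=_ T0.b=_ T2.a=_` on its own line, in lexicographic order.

T0.a=0 T0.b=0 T2.a=0
T0.a=0 T0.b=0 T2.a=1
T0.a=0 T0.b=1 T2.a=0
T0.a=0 T0.b=1 T2.a=1
T0.a=1 T0.b=0 T2.a=0
T0.a=1 T0.b=0 T2.a=1
T0.a=1 T0.b=1 T2.a=0
T0.a=1 T0.b=1 T2.a=1

outcome vector order: (T0.a,T0.b,T2.a)
|PSO outcomes| = 8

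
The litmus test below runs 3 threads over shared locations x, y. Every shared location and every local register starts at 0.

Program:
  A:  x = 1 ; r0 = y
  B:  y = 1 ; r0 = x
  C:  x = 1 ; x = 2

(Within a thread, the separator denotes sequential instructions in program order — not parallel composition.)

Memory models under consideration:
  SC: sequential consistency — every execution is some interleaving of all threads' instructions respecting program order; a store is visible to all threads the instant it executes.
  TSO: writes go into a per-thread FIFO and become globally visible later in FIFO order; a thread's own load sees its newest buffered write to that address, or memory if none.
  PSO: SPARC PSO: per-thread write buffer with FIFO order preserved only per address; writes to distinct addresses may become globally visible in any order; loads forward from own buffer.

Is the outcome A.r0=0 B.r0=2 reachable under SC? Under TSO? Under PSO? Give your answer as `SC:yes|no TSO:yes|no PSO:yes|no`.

outcome vector order: (A.r0,B.r0)
SC (5): <0 1>, <0 2>, <1 0>, <1 1>, <1 2>
TSO (6): <0 0>, <0 1>, <0 2>, <1 0>, <1 1>, <1 2>
PSO (6): <0 0>, <0 1>, <0 2>, <1 0>, <1 1>, <1 2>
target <0 2> ∈ {SC,TSO,PSO}

SC:yes TSO:yes PSO:yes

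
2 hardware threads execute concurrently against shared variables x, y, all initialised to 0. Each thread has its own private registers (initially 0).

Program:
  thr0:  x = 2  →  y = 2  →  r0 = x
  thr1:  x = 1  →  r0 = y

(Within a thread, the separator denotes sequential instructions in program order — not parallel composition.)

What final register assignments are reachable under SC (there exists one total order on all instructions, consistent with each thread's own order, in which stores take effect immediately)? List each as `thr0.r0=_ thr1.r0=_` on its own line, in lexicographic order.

outcome vector order: (thr0.r0,thr1.r0)
|SC outcomes| = 4

thr0.r0=1 thr1.r0=0
thr0.r0=1 thr1.r0=2
thr0.r0=2 thr1.r0=0
thr0.r0=2 thr1.r0=2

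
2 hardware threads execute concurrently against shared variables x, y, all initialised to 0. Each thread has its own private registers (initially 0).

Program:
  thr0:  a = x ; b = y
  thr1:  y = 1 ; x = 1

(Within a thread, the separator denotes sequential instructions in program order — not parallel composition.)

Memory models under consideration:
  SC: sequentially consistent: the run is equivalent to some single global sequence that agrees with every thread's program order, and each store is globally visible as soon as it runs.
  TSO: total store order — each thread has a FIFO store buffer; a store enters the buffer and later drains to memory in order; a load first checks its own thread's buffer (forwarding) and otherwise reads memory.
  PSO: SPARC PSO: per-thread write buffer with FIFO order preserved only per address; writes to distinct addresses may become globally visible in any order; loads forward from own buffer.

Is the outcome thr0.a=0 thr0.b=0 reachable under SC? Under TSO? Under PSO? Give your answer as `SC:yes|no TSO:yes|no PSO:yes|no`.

SC:yes TSO:yes PSO:yes

outcome vector order: (thr0.a,thr0.b)
SC: 3 outcomes — {00 01 11}
TSO: 3 outcomes — {00 01 11}
PSO: 4 outcomes — {00 01 10 11}
target 00 ∈ {SC,TSO,PSO}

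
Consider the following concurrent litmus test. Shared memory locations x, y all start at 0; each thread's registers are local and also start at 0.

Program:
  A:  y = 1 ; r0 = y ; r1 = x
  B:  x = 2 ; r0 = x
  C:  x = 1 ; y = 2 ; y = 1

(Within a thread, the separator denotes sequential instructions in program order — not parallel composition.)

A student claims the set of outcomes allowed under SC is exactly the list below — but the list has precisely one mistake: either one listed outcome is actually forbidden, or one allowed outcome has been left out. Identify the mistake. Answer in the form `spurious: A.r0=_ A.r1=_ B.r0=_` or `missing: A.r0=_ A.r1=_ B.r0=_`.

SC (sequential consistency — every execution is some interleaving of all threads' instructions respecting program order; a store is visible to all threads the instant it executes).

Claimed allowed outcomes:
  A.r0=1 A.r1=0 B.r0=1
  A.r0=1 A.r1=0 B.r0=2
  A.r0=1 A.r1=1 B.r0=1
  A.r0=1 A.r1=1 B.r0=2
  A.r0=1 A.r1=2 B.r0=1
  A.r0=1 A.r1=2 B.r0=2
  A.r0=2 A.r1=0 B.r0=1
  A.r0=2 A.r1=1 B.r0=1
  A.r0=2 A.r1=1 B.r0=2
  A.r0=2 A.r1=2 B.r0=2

spurious: A.r0=2 A.r1=0 B.r0=1

outcome vector order: (A.r0,A.r1,B.r0)
[SC] allowed = {(1,0,1), (1,0,2), (1,1,1), (1,1,2), (1,2,1), (1,2,2), (2,1,1), (2,1,2), (2,2,2)}
claimed∖SC = {(2,0,1)}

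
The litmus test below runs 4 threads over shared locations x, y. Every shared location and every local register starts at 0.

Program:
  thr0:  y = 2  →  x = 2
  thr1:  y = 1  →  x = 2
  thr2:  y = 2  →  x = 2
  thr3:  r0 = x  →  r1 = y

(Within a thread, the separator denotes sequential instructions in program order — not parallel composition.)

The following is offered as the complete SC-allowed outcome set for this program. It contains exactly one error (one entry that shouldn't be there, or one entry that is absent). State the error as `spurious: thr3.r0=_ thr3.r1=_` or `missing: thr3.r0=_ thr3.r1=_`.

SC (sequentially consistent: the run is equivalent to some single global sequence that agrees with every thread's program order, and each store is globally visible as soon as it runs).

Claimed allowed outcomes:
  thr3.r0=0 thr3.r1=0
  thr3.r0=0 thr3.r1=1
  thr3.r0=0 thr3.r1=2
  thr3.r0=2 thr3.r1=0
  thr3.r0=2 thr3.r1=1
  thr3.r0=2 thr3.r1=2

outcome vector order: (thr3.r0,thr3.r1)
SC (5): (0,0) (0,1) (0,2) (2,1) (2,2)
claimed∖SC = {(2,0)}

spurious: thr3.r0=2 thr3.r1=0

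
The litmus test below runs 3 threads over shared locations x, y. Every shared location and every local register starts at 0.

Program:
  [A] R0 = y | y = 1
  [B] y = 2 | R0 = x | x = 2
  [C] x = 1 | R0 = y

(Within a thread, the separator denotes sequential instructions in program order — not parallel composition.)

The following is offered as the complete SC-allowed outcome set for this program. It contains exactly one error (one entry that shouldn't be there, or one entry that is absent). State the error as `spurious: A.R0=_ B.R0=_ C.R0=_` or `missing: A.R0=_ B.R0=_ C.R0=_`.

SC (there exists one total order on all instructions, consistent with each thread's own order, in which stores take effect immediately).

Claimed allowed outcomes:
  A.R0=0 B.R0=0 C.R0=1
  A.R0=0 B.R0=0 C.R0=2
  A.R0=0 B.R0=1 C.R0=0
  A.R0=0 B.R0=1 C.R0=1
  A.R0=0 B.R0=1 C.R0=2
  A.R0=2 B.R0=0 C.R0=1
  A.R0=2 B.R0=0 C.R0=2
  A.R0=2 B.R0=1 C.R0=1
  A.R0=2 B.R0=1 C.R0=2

missing: A.R0=2 B.R0=1 C.R0=0

outcome vector order: (A.R0,B.R0,C.R0)
SC: 10 outcomes — {001 002 010 011 012 201 202 210 211 212}
SC∖claimed = {210}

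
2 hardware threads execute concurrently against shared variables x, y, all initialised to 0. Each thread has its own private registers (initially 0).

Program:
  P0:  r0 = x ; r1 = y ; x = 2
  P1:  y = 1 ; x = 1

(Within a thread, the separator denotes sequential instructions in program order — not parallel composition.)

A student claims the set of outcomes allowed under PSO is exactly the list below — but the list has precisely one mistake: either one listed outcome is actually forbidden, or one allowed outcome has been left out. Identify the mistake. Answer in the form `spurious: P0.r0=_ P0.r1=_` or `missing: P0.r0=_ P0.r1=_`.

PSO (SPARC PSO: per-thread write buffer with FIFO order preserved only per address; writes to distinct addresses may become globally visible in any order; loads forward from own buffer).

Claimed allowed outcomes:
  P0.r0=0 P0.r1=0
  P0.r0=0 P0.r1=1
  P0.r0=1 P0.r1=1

missing: P0.r0=1 P0.r1=0

outcome vector order: (P0.r0,P0.r1)
under PSO → (0,0) (0,1) (1,0) (1,1)
PSO∖claimed = {(1,0)}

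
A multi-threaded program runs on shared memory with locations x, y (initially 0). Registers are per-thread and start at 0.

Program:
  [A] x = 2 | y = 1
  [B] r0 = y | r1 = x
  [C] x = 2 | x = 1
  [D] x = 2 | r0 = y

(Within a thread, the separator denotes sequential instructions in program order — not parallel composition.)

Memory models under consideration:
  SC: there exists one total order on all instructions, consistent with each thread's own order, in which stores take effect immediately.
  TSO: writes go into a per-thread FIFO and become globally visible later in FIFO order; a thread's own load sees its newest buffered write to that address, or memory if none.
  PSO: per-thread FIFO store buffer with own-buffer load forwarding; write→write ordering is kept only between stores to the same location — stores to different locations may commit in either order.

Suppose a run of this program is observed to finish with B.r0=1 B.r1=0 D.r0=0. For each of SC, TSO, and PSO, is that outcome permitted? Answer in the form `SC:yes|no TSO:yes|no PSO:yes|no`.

SC:no TSO:no PSO:yes

outcome vector order: (B.r0,B.r1,D.r0)
SC (10): 0/0/0 0/0/1 0/1/0 0/1/1 0/2/0 0/2/1 1/1/0 1/1/1 1/2/0 1/2/1
TSO (10): 0/0/0 0/0/1 0/1/0 0/1/1 0/2/0 0/2/1 1/1/0 1/1/1 1/2/0 1/2/1
PSO (12): 0/0/0 0/0/1 0/1/0 0/1/1 0/2/0 0/2/1 1/0/0 1/0/1 1/1/0 1/1/1 1/2/0 1/2/1
target 1/0/0 ∈ {PSO}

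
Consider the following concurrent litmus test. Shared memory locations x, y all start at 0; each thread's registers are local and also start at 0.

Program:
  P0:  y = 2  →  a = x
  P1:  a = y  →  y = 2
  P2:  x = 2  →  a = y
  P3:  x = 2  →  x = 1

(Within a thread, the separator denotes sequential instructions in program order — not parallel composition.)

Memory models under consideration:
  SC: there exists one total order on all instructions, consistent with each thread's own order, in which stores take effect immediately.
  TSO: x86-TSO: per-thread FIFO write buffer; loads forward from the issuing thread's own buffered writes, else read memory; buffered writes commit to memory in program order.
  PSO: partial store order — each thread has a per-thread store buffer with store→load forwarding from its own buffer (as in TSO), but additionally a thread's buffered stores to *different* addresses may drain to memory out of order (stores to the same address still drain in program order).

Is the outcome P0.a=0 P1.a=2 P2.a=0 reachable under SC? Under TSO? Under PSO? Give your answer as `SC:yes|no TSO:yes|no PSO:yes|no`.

outcome vector order: (P0.a,P1.a,P2.a)
[SC] allowed = {0/0/2; 0/2/2; 1/0/0; 1/0/2; 1/2/0; 1/2/2; 2/0/0; 2/0/2; 2/2/0; 2/2/2}
[TSO] allowed = {0/0/0; 0/0/2; 0/2/0; 0/2/2; 1/0/0; 1/0/2; 1/2/0; 1/2/2; 2/0/0; 2/0/2; 2/2/0; 2/2/2}
[PSO] allowed = {0/0/0; 0/0/2; 0/2/0; 0/2/2; 1/0/0; 1/0/2; 1/2/0; 1/2/2; 2/0/0; 2/0/2; 2/2/0; 2/2/2}
target 0/2/0 ∈ {TSO,PSO}

SC:no TSO:yes PSO:yes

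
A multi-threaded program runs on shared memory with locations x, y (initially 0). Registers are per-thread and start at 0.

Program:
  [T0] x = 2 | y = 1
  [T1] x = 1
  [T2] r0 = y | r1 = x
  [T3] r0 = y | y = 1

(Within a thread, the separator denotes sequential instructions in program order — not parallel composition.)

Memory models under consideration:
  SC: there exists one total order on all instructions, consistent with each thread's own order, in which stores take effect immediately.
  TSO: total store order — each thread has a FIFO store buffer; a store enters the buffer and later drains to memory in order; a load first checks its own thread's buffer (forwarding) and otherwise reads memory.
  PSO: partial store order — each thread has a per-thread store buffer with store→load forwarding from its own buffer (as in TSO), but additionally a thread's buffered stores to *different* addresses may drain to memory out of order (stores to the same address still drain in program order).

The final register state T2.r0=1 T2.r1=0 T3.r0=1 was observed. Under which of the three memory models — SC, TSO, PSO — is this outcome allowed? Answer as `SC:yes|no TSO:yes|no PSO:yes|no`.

outcome vector order: (T2.r0,T2.r1,T3.r0)
SC (11): (0,0,0), (0,0,1), (0,1,0), (0,1,1), (0,2,0), (0,2,1), (1,0,0), (1,1,0), (1,1,1), (1,2,0), (1,2,1)
TSO (11): (0,0,0), (0,0,1), (0,1,0), (0,1,1), (0,2,0), (0,2,1), (1,0,0), (1,1,0), (1,1,1), (1,2,0), (1,2,1)
PSO (12): (0,0,0), (0,0,1), (0,1,0), (0,1,1), (0,2,0), (0,2,1), (1,0,0), (1,0,1), (1,1,0), (1,1,1), (1,2,0), (1,2,1)
target (1,0,1) ∈ {PSO}

SC:no TSO:no PSO:yes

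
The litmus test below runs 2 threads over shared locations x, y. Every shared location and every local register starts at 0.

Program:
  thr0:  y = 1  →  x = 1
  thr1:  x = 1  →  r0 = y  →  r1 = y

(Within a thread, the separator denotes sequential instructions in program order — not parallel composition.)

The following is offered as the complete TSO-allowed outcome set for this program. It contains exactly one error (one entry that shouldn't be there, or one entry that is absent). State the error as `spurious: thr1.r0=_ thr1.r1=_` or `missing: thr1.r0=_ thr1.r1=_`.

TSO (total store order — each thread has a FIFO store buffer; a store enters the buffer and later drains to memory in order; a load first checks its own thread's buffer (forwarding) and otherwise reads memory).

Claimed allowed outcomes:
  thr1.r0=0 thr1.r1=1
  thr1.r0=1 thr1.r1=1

outcome vector order: (thr1.r0,thr1.r1)
under TSO → 00 01 11
TSO∖claimed = {00}

missing: thr1.r0=0 thr1.r1=0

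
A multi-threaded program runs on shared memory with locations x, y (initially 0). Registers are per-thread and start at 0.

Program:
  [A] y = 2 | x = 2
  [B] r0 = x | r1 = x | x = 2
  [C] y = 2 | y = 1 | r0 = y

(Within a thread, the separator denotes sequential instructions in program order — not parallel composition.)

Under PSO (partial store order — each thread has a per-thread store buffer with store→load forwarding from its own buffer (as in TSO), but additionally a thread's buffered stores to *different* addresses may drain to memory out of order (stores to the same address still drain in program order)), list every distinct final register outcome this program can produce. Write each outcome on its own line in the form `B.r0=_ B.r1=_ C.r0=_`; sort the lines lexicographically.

B.r0=0 B.r1=0 C.r0=1
B.r0=0 B.r1=0 C.r0=2
B.r0=0 B.r1=2 C.r0=1
B.r0=0 B.r1=2 C.r0=2
B.r0=2 B.r1=2 C.r0=1
B.r0=2 B.r1=2 C.r0=2

outcome vector order: (B.r0,B.r1,C.r0)
|PSO outcomes| = 6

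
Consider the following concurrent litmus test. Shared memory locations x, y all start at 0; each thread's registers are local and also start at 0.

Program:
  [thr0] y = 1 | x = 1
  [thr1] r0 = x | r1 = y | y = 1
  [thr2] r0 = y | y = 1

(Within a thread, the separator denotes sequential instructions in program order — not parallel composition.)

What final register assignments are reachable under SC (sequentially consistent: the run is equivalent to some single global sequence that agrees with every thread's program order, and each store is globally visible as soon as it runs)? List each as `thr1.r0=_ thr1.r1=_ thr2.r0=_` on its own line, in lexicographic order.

thr1.r0=0 thr1.r1=0 thr2.r0=0
thr1.r0=0 thr1.r1=0 thr2.r0=1
thr1.r0=0 thr1.r1=1 thr2.r0=0
thr1.r0=0 thr1.r1=1 thr2.r0=1
thr1.r0=1 thr1.r1=1 thr2.r0=0
thr1.r0=1 thr1.r1=1 thr2.r0=1

outcome vector order: (thr1.r0,thr1.r1,thr2.r0)
|SC outcomes| = 6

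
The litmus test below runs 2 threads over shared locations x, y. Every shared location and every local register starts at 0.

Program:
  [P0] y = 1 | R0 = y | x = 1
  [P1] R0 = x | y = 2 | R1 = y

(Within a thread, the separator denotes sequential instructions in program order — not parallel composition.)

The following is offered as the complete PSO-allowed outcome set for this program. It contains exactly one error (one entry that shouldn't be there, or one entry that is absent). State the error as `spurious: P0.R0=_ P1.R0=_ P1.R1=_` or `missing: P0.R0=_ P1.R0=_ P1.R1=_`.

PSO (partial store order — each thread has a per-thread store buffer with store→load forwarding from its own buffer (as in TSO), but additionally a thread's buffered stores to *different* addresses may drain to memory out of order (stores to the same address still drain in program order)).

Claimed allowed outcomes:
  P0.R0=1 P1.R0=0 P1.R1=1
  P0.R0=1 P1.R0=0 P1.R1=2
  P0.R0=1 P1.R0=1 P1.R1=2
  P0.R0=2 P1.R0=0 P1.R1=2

outcome vector order: (P0.R0,P1.R0,P1.R1)
PSO (5): <1 0 1>; <1 0 2>; <1 1 1>; <1 1 2>; <2 0 2>
PSO∖claimed = {<1 1 1>}

missing: P0.R0=1 P1.R0=1 P1.R1=1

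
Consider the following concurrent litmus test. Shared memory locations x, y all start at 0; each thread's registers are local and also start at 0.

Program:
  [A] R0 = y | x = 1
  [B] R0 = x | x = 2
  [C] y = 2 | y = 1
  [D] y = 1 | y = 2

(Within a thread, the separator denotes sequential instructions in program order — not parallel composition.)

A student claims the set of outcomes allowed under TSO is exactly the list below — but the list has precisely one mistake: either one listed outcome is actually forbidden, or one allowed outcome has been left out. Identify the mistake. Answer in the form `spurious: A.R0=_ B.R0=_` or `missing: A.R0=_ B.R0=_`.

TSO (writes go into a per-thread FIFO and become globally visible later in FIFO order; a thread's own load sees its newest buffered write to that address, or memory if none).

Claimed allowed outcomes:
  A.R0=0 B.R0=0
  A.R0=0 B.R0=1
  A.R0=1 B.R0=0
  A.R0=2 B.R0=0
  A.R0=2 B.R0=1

outcome vector order: (A.R0,B.R0)
TSO (6): 00; 01; 10; 11; 20; 21
TSO∖claimed = {11}

missing: A.R0=1 B.R0=1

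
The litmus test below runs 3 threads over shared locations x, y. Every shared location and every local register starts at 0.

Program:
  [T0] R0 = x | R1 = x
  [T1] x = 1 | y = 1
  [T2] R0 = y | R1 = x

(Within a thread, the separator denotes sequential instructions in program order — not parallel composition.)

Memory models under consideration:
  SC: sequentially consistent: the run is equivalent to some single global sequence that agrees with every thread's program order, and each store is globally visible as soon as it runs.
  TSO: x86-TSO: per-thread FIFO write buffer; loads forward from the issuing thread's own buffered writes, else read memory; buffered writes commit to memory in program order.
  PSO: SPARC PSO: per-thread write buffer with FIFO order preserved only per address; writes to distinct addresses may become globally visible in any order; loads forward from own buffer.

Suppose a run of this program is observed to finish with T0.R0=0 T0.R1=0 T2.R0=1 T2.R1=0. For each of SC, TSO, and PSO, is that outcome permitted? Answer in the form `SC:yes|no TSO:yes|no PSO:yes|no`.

SC:no TSO:no PSO:yes

outcome vector order: (T0.R0,T0.R1,T2.R0,T2.R1)
SC (9): 0/0/0/0; 0/0/0/1; 0/0/1/1; 0/1/0/0; 0/1/0/1; 0/1/1/1; 1/1/0/0; 1/1/0/1; 1/1/1/1
TSO (9): 0/0/0/0; 0/0/0/1; 0/0/1/1; 0/1/0/0; 0/1/0/1; 0/1/1/1; 1/1/0/0; 1/1/0/1; 1/1/1/1
PSO (12): 0/0/0/0; 0/0/0/1; 0/0/1/0; 0/0/1/1; 0/1/0/0; 0/1/0/1; 0/1/1/0; 0/1/1/1; 1/1/0/0; 1/1/0/1; 1/1/1/0; 1/1/1/1
target 0/0/1/0 ∈ {PSO}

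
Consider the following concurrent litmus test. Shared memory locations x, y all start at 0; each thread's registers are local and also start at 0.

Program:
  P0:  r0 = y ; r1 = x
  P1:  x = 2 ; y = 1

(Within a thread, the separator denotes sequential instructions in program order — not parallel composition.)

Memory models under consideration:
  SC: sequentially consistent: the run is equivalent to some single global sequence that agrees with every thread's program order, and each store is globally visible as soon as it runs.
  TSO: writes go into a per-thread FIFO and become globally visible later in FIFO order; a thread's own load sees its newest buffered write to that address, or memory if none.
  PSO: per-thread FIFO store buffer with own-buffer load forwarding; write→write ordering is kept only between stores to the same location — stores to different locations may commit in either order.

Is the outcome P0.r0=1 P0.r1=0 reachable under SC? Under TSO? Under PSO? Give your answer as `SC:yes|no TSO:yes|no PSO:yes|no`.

outcome vector order: (P0.r0,P0.r1)
SC: 3 outcomes — {0/0 0/2 1/2}
TSO: 3 outcomes — {0/0 0/2 1/2}
PSO: 4 outcomes — {0/0 0/2 1/0 1/2}
target 1/0 ∈ {PSO}

SC:no TSO:no PSO:yes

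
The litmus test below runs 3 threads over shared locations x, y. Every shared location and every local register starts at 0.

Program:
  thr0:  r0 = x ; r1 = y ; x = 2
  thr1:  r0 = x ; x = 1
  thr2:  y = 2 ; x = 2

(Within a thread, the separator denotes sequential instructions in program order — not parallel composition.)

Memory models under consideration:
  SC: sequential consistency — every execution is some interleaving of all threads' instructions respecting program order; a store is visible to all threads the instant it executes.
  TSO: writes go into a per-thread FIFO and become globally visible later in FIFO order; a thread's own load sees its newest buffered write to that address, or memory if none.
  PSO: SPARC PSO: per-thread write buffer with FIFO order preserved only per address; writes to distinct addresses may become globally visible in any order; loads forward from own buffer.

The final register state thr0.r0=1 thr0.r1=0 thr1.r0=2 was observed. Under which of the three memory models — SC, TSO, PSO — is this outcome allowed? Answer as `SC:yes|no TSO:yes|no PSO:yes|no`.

outcome vector order: (thr0.r0,thr0.r1,thr1.r0)
[SC] allowed = {0/0/0, 0/0/2, 0/2/0, 0/2/2, 1/0/0, 1/2/0, 1/2/2, 2/2/0, 2/2/2}
[TSO] allowed = {0/0/0, 0/0/2, 0/2/0, 0/2/2, 1/0/0, 1/2/0, 1/2/2, 2/2/0, 2/2/2}
[PSO] allowed = {0/0/0, 0/0/2, 0/2/0, 0/2/2, 1/0/0, 1/0/2, 1/2/0, 1/2/2, 2/0/0, 2/0/2, 2/2/0, 2/2/2}
target 1/0/2 ∈ {PSO}

SC:no TSO:no PSO:yes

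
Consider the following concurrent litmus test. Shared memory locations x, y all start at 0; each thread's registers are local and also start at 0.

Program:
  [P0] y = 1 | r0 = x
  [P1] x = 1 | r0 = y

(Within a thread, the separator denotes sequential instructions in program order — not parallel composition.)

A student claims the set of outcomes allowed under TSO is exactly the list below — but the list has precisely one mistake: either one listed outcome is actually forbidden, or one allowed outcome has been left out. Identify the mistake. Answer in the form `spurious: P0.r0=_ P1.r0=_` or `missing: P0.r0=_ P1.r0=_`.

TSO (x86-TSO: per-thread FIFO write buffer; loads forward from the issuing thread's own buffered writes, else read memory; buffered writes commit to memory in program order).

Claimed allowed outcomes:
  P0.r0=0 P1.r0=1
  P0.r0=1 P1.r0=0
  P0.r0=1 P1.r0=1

missing: P0.r0=0 P1.r0=0

outcome vector order: (P0.r0,P1.r0)
[TSO] allowed = {00 01 10 11}
TSO∖claimed = {00}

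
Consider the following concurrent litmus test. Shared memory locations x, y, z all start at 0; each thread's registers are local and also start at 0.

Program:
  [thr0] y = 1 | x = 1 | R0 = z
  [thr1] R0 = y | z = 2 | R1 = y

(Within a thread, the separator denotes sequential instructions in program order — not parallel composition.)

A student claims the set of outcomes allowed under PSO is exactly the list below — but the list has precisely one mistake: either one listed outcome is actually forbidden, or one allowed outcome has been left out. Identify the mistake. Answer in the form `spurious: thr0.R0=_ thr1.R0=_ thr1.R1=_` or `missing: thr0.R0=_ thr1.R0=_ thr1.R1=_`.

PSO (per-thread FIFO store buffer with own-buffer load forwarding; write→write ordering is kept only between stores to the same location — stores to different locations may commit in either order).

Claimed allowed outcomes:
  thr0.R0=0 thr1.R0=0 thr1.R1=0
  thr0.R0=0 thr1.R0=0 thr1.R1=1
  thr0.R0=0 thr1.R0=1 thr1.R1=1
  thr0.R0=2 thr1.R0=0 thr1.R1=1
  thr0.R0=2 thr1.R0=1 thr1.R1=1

missing: thr0.R0=2 thr1.R0=0 thr1.R1=0

outcome vector order: (thr0.R0,thr1.R0,thr1.R1)
PSO: 6 outcomes — {0/0/0; 0/0/1; 0/1/1; 2/0/0; 2/0/1; 2/1/1}
PSO∖claimed = {2/0/0}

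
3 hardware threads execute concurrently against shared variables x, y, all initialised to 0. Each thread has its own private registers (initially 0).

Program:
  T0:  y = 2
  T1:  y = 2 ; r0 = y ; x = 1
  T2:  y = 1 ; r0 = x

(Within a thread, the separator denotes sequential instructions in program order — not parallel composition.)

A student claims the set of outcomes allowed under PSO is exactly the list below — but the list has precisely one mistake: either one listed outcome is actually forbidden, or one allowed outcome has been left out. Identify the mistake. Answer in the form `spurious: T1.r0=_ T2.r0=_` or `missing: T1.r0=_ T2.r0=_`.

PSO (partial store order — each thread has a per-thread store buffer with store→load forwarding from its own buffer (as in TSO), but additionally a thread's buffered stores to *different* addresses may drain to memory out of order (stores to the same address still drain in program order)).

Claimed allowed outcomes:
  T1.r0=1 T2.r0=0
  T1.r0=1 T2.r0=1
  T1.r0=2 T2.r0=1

outcome vector order: (T1.r0,T2.r0)
under PSO → (1,0), (1,1), (2,0), (2,1)
PSO∖claimed = {(2,0)}

missing: T1.r0=2 T2.r0=0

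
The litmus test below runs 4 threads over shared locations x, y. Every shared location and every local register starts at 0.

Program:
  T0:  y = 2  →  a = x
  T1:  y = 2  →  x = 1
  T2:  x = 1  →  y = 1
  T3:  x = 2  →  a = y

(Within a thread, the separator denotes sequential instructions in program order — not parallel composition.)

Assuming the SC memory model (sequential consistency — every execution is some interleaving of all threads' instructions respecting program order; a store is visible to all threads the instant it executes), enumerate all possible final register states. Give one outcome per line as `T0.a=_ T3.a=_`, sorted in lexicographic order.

T0.a=0 T3.a=1
T0.a=0 T3.a=2
T0.a=1 T3.a=0
T0.a=1 T3.a=1
T0.a=1 T3.a=2
T0.a=2 T3.a=0
T0.a=2 T3.a=1
T0.a=2 T3.a=2

outcome vector order: (T0.a,T3.a)
|SC outcomes| = 8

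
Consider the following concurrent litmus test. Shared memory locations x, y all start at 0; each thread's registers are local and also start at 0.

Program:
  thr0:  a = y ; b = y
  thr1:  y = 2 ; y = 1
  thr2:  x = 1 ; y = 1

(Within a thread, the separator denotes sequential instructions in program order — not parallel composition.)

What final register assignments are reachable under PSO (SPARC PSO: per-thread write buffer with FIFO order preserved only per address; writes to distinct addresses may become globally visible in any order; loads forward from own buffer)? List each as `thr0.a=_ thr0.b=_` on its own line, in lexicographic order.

thr0.a=0 thr0.b=0
thr0.a=0 thr0.b=1
thr0.a=0 thr0.b=2
thr0.a=1 thr0.b=1
thr0.a=1 thr0.b=2
thr0.a=2 thr0.b=1
thr0.a=2 thr0.b=2

outcome vector order: (thr0.a,thr0.b)
|PSO outcomes| = 7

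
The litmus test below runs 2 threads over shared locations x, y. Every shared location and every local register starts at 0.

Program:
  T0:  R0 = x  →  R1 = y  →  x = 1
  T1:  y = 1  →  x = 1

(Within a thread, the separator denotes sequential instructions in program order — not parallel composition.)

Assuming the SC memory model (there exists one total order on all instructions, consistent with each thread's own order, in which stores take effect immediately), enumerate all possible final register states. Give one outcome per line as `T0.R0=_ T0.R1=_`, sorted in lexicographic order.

T0.R0=0 T0.R1=0
T0.R0=0 T0.R1=1
T0.R0=1 T0.R1=1

outcome vector order: (T0.R0,T0.R1)
|SC outcomes| = 3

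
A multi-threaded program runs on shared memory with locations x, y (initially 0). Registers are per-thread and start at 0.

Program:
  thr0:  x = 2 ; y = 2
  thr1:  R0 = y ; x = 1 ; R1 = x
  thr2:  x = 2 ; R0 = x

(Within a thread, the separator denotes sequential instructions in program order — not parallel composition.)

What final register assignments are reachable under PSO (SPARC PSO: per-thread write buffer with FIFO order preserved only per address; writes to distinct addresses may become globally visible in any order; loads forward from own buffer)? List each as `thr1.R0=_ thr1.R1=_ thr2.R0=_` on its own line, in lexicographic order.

thr1.R0=0 thr1.R1=1 thr2.R0=1
thr1.R0=0 thr1.R1=1 thr2.R0=2
thr1.R0=0 thr1.R1=2 thr2.R0=1
thr1.R0=0 thr1.R1=2 thr2.R0=2
thr1.R0=2 thr1.R1=1 thr2.R0=1
thr1.R0=2 thr1.R1=1 thr2.R0=2
thr1.R0=2 thr1.R1=2 thr2.R0=1
thr1.R0=2 thr1.R1=2 thr2.R0=2

outcome vector order: (thr1.R0,thr1.R1,thr2.R0)
|PSO outcomes| = 8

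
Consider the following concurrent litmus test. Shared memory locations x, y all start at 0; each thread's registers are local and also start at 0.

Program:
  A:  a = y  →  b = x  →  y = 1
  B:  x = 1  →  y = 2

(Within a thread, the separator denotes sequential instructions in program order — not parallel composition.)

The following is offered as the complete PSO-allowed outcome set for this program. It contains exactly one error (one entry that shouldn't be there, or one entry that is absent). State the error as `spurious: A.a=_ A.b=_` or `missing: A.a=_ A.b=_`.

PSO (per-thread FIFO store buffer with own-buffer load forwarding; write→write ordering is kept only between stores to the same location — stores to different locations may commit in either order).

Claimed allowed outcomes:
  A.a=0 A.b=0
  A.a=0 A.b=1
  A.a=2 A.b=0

missing: A.a=2 A.b=1

outcome vector order: (A.a,A.b)
PSO: 4 outcomes — {<0 0>; <0 1>; <2 0>; <2 1>}
PSO∖claimed = {<2 1>}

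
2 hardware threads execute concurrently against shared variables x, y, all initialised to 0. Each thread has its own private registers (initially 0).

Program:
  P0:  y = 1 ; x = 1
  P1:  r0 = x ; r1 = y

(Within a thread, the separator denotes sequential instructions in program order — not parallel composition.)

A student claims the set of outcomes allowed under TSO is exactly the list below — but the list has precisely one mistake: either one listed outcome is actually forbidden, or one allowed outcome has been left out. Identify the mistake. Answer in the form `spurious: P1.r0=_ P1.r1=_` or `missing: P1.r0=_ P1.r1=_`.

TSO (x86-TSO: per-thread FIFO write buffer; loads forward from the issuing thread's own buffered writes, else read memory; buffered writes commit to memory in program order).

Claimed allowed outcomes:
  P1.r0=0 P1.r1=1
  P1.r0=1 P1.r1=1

missing: P1.r0=0 P1.r1=0

outcome vector order: (P1.r0,P1.r1)
[TSO] allowed = {<0 0>; <0 1>; <1 1>}
TSO∖claimed = {<0 0>}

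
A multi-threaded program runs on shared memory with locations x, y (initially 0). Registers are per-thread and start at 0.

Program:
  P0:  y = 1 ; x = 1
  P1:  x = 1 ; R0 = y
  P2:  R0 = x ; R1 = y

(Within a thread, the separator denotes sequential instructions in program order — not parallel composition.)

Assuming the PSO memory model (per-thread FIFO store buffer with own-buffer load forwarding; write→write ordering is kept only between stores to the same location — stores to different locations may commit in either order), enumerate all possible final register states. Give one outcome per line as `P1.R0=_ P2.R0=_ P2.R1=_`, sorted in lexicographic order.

outcome vector order: (P1.R0,P2.R0,P2.R1)
|PSO outcomes| = 8

P1.R0=0 P2.R0=0 P2.R1=0
P1.R0=0 P2.R0=0 P2.R1=1
P1.R0=0 P2.R0=1 P2.R1=0
P1.R0=0 P2.R0=1 P2.R1=1
P1.R0=1 P2.R0=0 P2.R1=0
P1.R0=1 P2.R0=0 P2.R1=1
P1.R0=1 P2.R0=1 P2.R1=0
P1.R0=1 P2.R0=1 P2.R1=1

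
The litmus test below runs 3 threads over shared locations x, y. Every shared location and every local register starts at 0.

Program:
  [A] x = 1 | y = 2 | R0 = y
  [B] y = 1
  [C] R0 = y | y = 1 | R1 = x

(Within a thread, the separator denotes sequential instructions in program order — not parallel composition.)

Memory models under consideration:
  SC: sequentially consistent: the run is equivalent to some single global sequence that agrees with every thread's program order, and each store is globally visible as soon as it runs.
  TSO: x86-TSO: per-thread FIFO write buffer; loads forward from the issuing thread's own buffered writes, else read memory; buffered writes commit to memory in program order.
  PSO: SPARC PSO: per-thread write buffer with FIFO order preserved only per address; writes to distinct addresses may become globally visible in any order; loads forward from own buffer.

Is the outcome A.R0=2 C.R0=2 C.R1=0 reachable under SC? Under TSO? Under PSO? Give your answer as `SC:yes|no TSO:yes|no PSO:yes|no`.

SC:no TSO:no PSO:yes

outcome vector order: (A.R0,C.R0,C.R1)
under SC → <1 0 0> <1 0 1> <1 1 1> <1 2 1> <2 0 0> <2 0 1> <2 1 0> <2 1 1> <2 2 1>
under TSO → <1 0 0> <1 0 1> <1 1 0> <1 1 1> <1 2 1> <2 0 0> <2 0 1> <2 1 0> <2 1 1> <2 2 1>
under PSO → <1 0 0> <1 0 1> <1 1 0> <1 1 1> <1 2 0> <1 2 1> <2 0 0> <2 0 1> <2 1 0> <2 1 1> <2 2 0> <2 2 1>
target <2 2 0> ∈ {PSO}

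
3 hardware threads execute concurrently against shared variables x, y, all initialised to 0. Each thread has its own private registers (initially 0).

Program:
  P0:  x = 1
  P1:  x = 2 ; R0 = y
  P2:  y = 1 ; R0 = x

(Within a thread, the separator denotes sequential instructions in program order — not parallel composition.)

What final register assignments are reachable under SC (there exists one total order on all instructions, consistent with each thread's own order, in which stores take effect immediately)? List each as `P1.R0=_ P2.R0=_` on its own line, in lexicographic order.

P1.R0=0 P2.R0=1
P1.R0=0 P2.R0=2
P1.R0=1 P2.R0=0
P1.R0=1 P2.R0=1
P1.R0=1 P2.R0=2

outcome vector order: (P1.R0,P2.R0)
|SC outcomes| = 5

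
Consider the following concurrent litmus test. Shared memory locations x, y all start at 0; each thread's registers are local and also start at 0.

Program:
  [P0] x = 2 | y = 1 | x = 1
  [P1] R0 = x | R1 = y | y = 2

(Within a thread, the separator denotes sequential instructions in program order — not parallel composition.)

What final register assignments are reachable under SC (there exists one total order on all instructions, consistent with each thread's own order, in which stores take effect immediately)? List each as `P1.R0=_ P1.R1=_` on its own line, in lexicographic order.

P1.R0=0 P1.R1=0
P1.R0=0 P1.R1=1
P1.R0=1 P1.R1=1
P1.R0=2 P1.R1=0
P1.R0=2 P1.R1=1

outcome vector order: (P1.R0,P1.R1)
|SC outcomes| = 5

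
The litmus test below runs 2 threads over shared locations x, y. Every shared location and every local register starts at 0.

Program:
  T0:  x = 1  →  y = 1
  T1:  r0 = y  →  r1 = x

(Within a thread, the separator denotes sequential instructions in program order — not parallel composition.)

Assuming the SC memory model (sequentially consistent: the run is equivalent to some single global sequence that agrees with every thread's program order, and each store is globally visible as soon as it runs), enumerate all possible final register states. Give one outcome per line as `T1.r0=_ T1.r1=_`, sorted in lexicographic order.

T1.r0=0 T1.r1=0
T1.r0=0 T1.r1=1
T1.r0=1 T1.r1=1

outcome vector order: (T1.r0,T1.r1)
|SC outcomes| = 3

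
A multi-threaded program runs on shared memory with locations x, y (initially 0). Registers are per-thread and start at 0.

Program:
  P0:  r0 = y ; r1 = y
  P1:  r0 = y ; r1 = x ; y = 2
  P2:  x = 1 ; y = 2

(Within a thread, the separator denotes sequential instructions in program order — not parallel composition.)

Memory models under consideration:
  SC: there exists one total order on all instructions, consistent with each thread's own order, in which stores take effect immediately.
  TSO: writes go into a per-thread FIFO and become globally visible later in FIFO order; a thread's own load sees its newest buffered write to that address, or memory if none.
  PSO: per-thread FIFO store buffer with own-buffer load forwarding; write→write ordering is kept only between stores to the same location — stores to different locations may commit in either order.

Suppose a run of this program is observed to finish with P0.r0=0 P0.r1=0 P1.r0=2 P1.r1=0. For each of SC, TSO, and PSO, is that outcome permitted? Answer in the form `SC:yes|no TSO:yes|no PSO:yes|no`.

outcome vector order: (P0.r0,P0.r1,P1.r0,P1.r1)
under SC → <0 0 0 0>, <0 0 0 1>, <0 0 2 1>, <0 2 0 0>, <0 2 0 1>, <0 2 2 1>, <2 2 0 0>, <2 2 0 1>, <2 2 2 1>
under TSO → <0 0 0 0>, <0 0 0 1>, <0 0 2 1>, <0 2 0 0>, <0 2 0 1>, <0 2 2 1>, <2 2 0 0>, <2 2 0 1>, <2 2 2 1>
under PSO → <0 0 0 0>, <0 0 0 1>, <0 0 2 0>, <0 0 2 1>, <0 2 0 0>, <0 2 0 1>, <0 2 2 0>, <0 2 2 1>, <2 2 0 0>, <2 2 0 1>, <2 2 2 0>, <2 2 2 1>
target <0 0 2 0> ∈ {PSO}

SC:no TSO:no PSO:yes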